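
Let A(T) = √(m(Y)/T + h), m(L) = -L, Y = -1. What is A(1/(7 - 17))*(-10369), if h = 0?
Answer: -10369*I*√10 ≈ -32790.0*I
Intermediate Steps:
A(T) = √(1/T) (A(T) = √((-1*(-1))/T + 0) = √(1/T + 0) = √(1/T))
A(1/(7 - 17))*(-10369) = √(1/(1/(7 - 17)))*(-10369) = √(1/(1/(-10)))*(-10369) = √(1/(-⅒))*(-10369) = √(-10)*(-10369) = (I*√10)*(-10369) = -10369*I*√10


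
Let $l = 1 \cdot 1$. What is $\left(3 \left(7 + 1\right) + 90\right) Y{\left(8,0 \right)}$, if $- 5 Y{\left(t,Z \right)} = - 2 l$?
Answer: $\frac{228}{5} \approx 45.6$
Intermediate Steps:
$l = 1$
$Y{\left(t,Z \right)} = \frac{2}{5}$ ($Y{\left(t,Z \right)} = - \frac{\left(-2\right) 1}{5} = \left(- \frac{1}{5}\right) \left(-2\right) = \frac{2}{5}$)
$\left(3 \left(7 + 1\right) + 90\right) Y{\left(8,0 \right)} = \left(3 \left(7 + 1\right) + 90\right) \frac{2}{5} = \left(3 \cdot 8 + 90\right) \frac{2}{5} = \left(24 + 90\right) \frac{2}{5} = 114 \cdot \frac{2}{5} = \frac{228}{5}$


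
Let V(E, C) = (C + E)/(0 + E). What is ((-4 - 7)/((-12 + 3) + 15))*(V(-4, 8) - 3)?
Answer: 22/3 ≈ 7.3333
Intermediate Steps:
V(E, C) = (C + E)/E
((-4 - 7)/((-12 + 3) + 15))*(V(-4, 8) - 3) = ((-4 - 7)/((-12 + 3) + 15))*((8 - 4)/(-4) - 3) = (-11/(-9 + 15))*(-¼*4 - 3) = (-11/6)*(-1 - 3) = -11*⅙*(-4) = -11/6*(-4) = 22/3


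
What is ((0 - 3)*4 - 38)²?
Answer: 2500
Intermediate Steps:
((0 - 3)*4 - 38)² = (-3*4 - 38)² = (-12 - 38)² = (-50)² = 2500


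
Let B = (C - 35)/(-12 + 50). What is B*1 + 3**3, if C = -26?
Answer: 965/38 ≈ 25.395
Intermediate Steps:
B = -61/38 (B = (-26 - 35)/(-12 + 50) = -61/38 ≈ -1.6053)
B*1 + 3**3 = -61/38*1 + 3**3 = -61/38 + 27 = 965/38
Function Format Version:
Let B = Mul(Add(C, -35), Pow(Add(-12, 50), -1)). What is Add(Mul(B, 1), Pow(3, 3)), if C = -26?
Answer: Rational(965, 38) ≈ 25.395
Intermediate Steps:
B = Rational(-61, 38) (B = Mul(Add(-26, -35), Pow(Add(-12, 50), -1)) = Mul(-61, Pow(38, -1)) = Mul(-61, Rational(1, 38)) = Rational(-61, 38) ≈ -1.6053)
Add(Mul(B, 1), Pow(3, 3)) = Add(Mul(Rational(-61, 38), 1), Pow(3, 3)) = Add(Rational(-61, 38), 27) = Rational(965, 38)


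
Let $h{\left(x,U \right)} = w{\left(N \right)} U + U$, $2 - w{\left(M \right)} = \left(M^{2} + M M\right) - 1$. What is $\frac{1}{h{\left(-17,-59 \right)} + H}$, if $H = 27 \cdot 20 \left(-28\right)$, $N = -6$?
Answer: $- \frac{1}{11108} \approx -9.0025 \cdot 10^{-5}$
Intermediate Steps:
$w{\left(M \right)} = 3 - 2 M^{2}$ ($w{\left(M \right)} = 2 - \left(\left(M^{2} + M M\right) - 1\right) = 2 - \left(\left(M^{2} + M^{2}\right) - 1\right) = 2 - \left(2 M^{2} - 1\right) = 2 - \left(-1 + 2 M^{2}\right) = 3 - 2 M^{2}$)
$h{\left(x,U \right)} = - 68 U$ ($h{\left(x,U \right)} = \left(3 - 2 \left(-6\right)^{2}\right) U + U = \left(3 - 72\right) U + U = - 69 U + U = - 68 U$)
$H = -15120$ ($H = 540 \left(-28\right) = -15120$)
$\frac{1}{h{\left(-17,-59 \right)} + H} = \frac{1}{\left(-68\right) \left(-59\right) - 15120} = \frac{1}{4012 - 15120} = \frac{1}{-11108} = - \frac{1}{11108}$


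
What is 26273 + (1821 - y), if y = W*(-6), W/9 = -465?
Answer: 2984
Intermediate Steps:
W = -4185 (W = 9*(-465) = -4185)
y = 25110 (y = -4185*(-6) = 25110)
26273 + (1821 - y) = 26273 + (1821 - 1*25110) = 26273 + (1821 - 25110) = 26273 - 23289 = 2984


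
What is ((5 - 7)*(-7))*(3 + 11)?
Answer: 196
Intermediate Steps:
((5 - 7)*(-7))*(3 + 11) = -2*(-7)*14 = 14*14 = 196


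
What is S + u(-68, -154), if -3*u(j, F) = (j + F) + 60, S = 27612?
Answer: 27666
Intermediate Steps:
u(j, F) = -20 - F/3 - j/3 (u(j, F) = -((j + F) + 60)/3 = -((F + j) + 60)/3 = -(60 + F + j)/3 = -20 - F/3 - j/3)
S + u(-68, -154) = 27612 + (-20 - ⅓*(-154) - ⅓*(-68)) = 27612 + (-20 + 154/3 + 68/3) = 27612 + 54 = 27666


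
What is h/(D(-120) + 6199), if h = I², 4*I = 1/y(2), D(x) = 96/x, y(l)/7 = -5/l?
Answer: 1/30371180 ≈ 3.2926e-8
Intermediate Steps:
y(l) = -35/l (y(l) = 7*(-5/l) = -35/l)
I = -1/70 (I = 1/(4*((-35/2))) = 1/(4*((-35*½))) = 1/(4*(-35/2)) = (¼)*(-2/35) = -1/70 ≈ -0.014286)
h = 1/4900 (h = (-1/70)² = 1/4900 ≈ 0.00020408)
h/(D(-120) + 6199) = (1/4900)/(96/(-120) + 6199) = (1/4900)/(96*(-1/120) + 6199) = (1/4900)/(-⅘ + 6199) = (1/4900)/(30991/5) = (5/30991)*(1/4900) = 1/30371180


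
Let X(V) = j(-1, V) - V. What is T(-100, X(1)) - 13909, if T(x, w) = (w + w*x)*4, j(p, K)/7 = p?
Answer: -10741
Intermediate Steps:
j(p, K) = 7*p
X(V) = -7 - V (X(V) = 7*(-1) - V = -7 - V)
T(x, w) = 4*w + 4*w*x
T(-100, X(1)) - 13909 = 4*(-7 - 1*1)*(1 - 100) - 13909 = 4*(-7 - 1)*(-99) - 13909 = 4*(-8)*(-99) - 13909 = 3168 - 13909 = -10741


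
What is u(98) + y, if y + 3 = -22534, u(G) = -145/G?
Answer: -2208771/98 ≈ -22538.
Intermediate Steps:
y = -22537 (y = -3 - 22534 = -22537)
u(98) + y = -145/98 - 22537 = -2208771/98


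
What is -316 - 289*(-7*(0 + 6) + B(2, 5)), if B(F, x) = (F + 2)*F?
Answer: 9510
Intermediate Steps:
B(F, x) = F*(2 + F) (B(F, x) = (2 + F)*F = F*(2 + F))
-316 - 289*(-7*(0 + 6) + B(2, 5)) = -316 - 289*(-7*(0 + 6) + 2*(2 + 2)) = -316 - 289*(-7*6 + 2*4) = -316 - 289*(-42 + 8) = -316 - 289*(-34) = -316 + 9826 = 9510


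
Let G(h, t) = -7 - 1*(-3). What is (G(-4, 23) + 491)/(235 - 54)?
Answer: 487/181 ≈ 2.6906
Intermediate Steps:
G(h, t) = -4 (G(h, t) = -7 + 3 = -4)
(G(-4, 23) + 491)/(235 - 54) = (-4 + 491)/(235 - 54) = 487/181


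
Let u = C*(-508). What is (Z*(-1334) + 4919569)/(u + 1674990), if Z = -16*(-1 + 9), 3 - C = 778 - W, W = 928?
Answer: 5090321/1597266 ≈ 3.1869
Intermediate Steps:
C = 153 (C = 3 - (778 - 1*928) = 3 - (778 - 928) = 3 - 1*(-150) = 3 + 150 = 153)
Z = -128 (Z = -16*8 = -128)
u = -77724 (u = 153*(-508) = -77724)
(Z*(-1334) + 4919569)/(u + 1674990) = (-128*(-1334) + 4919569)/(-77724 + 1674990) = (170752 + 4919569)/1597266 = 5090321*(1/1597266) = 5090321/1597266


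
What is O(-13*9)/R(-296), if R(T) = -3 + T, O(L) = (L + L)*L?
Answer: -2106/23 ≈ -91.565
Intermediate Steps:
O(L) = 2*L² (O(L) = (2*L)*L = 2*L²)
O(-13*9)/R(-296) = (2*(-13*9)²)/(-3 - 296) = (2*(-117)²)/(-299) = (2*13689)*(-1/299) = 27378*(-1/299) = -2106/23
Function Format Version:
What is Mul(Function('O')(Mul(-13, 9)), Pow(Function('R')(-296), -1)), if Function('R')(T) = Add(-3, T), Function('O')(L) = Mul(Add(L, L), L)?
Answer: Rational(-2106, 23) ≈ -91.565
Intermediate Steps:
Function('O')(L) = Mul(2, Pow(L, 2)) (Function('O')(L) = Mul(Mul(2, L), L) = Mul(2, Pow(L, 2)))
Mul(Function('O')(Mul(-13, 9)), Pow(Function('R')(-296), -1)) = Mul(Mul(2, Pow(Mul(-13, 9), 2)), Pow(Add(-3, -296), -1)) = Mul(Mul(2, Pow(-117, 2)), Pow(-299, -1)) = Mul(Mul(2, 13689), Rational(-1, 299)) = Mul(27378, Rational(-1, 299)) = Rational(-2106, 23)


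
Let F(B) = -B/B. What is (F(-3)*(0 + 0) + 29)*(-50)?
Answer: -1450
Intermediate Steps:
F(B) = -1 (F(B) = -1*1 = -1)
(F(-3)*(0 + 0) + 29)*(-50) = (-(0 + 0) + 29)*(-50) = (-1*0 + 29)*(-50) = (0 + 29)*(-50) = 29*(-50) = -1450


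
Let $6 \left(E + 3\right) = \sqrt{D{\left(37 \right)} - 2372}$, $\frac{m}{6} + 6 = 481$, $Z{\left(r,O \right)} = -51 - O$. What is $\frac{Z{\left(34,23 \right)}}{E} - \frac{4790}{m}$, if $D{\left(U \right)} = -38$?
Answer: $\frac{484067}{389595} + \frac{222 i \sqrt{2410}}{1367} \approx 1.2425 + 7.9725 i$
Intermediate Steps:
$m = 2850$ ($m = -36 + 6 \cdot 481 = -36 + 2886 = 2850$)
$E = -3 + \frac{i \sqrt{2410}}{6}$ ($E = -3 + \frac{\sqrt{-38 - 2372}}{6} = -3 + \frac{\sqrt{-2410}}{6} = -3 + \frac{i \sqrt{2410}}{6} \approx -3.0 + 8.182 i$)
$\frac{Z{\left(34,23 \right)}}{E} - \frac{4790}{m} = \frac{-51 - 23}{-3 + \frac{i \sqrt{2410}}{6}} - \frac{4790}{2850} = \frac{-51 - 23}{-3 + \frac{i \sqrt{2410}}{6}} - \frac{479}{285} = - \frac{74}{-3 + \frac{i \sqrt{2410}}{6}} - \frac{479}{285} = - \frac{479}{285} - \frac{74}{-3 + \frac{i \sqrt{2410}}{6}}$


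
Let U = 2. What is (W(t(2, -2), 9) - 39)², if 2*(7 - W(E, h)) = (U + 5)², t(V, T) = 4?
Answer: 12769/4 ≈ 3192.3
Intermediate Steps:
W(E, h) = -35/2 (W(E, h) = 7 - (2 + 5)²/2 = 7 - ½*7² = 7 - ½*49 = 7 - 49/2 = -35/2)
(W(t(2, -2), 9) - 39)² = (-35/2 - 39)² = (-113/2)² = 12769/4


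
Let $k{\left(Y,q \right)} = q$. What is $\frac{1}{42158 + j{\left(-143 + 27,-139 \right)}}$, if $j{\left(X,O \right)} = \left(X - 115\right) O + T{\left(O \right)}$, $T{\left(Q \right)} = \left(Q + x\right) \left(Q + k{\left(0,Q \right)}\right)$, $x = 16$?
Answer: $\frac{1}{108461} \approx 9.2199 \cdot 10^{-6}$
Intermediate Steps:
$T{\left(Q \right)} = 2 Q \left(16 + Q\right)$ ($T{\left(Q \right)} = \left(Q + 16\right) \left(Q + Q\right) = \left(16 + Q\right) 2 Q = 2 Q \left(16 + Q\right)$)
$j{\left(X,O \right)} = O \left(-115 + X\right) + 2 O \left(16 + O\right)$ ($j{\left(X,O \right)} = \left(X - 115\right) O + 2 O \left(16 + O\right) = \left(-115 + X\right) O + 2 O \left(16 + O\right) = O \left(-115 + X\right) + 2 O \left(16 + O\right)$)
$\frac{1}{42158 + j{\left(-143 + 27,-139 \right)}} = \frac{1}{42158 - 139 \left(-83 + \left(-143 + 27\right) + 2 \left(-139\right)\right)} = \frac{1}{42158 - 139 \left(-83 - 116 - 278\right)} = \frac{1}{42158 - -66303} = \frac{1}{42158 + 66303} = \frac{1}{108461}$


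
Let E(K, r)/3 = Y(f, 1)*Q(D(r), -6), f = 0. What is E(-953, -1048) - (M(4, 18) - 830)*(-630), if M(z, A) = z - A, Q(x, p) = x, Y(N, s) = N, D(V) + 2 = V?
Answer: -531720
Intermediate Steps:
D(V) = -2 + V
E(K, r) = 0 (E(K, r) = 3*(0*(-2 + r)) = 3*0 = 0)
E(-953, -1048) - (M(4, 18) - 830)*(-630) = 0 - ((4 - 1*18) - 830)*(-630) = 0 - ((4 - 18) - 830)*(-630) = 0 - (-14 - 830)*(-630) = 0 - (-844)*(-630) = 0 - 1*531720 = 0 - 531720 = -531720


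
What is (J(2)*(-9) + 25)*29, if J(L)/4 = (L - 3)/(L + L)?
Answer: 986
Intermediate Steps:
J(L) = 2*(-3 + L)/L (J(L) = 4*((L - 3)/(L + L)) = 4*((-3 + L)/((2*L))) = 4*((-3 + L)*(1/(2*L))) = 4*((-3 + L)/(2*L)) = 2*(-3 + L)/L)
(J(2)*(-9) + 25)*29 = ((2 - 6/2)*(-9) + 25)*29 = ((2 - 6*½)*(-9) + 25)*29 = ((2 - 3)*(-9) + 25)*29 = (-1*(-9) + 25)*29 = (9 + 25)*29 = 34*29 = 986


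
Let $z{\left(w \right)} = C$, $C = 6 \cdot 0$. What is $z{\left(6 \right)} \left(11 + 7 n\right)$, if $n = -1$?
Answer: $0$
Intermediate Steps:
$C = 0$
$z{\left(w \right)} = 0$
$z{\left(6 \right)} \left(11 + 7 n\right) = 0 \left(11 + 7 \left(-1\right)\right) = 0 \left(11 - 7\right) = 0 \cdot 4 = 0$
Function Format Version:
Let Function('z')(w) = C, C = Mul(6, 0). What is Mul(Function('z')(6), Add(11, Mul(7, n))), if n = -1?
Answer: 0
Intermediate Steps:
C = 0
Function('z')(w) = 0
Mul(Function('z')(6), Add(11, Mul(7, n))) = Mul(0, Add(11, Mul(7, -1))) = Mul(0, Add(11, -7)) = Mul(0, 4) = 0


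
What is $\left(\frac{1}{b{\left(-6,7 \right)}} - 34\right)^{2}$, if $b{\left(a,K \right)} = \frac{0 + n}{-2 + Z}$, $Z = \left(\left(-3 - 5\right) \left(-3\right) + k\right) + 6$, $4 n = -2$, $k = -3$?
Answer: $7056$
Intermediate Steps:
$n = - \frac{1}{2}$ ($n = \frac{1}{4} \left(-2\right) = - \frac{1}{2} \approx -0.5$)
$Z = 27$ ($Z = \left(\left(-3 - 5\right) \left(-3\right) - 3\right) + 6 = \left(\left(-8\right) \left(-3\right) - 3\right) + 6 = \left(24 - 3\right) + 6 = 21 + 6 = 27$)
$b{\left(a,K \right)} = - \frac{1}{50}$ ($b{\left(a,K \right)} = \frac{0 - \frac{1}{2}}{-2 + 27} = - \frac{1}{2 \cdot 25} = \left(- \frac{1}{2}\right) \frac{1}{25} = - \frac{1}{50}$)
$\left(\frac{1}{b{\left(-6,7 \right)}} - 34\right)^{2} = \left(\frac{1}{- \frac{1}{50}} - 34\right)^{2} = \left(-50 - 34\right)^{2} = \left(-84\right)^{2} = 7056$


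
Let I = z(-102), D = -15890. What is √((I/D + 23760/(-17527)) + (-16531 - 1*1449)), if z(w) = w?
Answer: I*√348678566368757431345/139252015 ≈ 134.09*I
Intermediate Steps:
I = -102
√((I/D + 23760/(-17527)) + (-16531 - 1*1449)) = √((-102/(-15890) + 23760/(-17527)) + (-16531 - 1*1449)) = √((-102*(-1/15890) + 23760*(-1/17527)) + (-16531 - 1449)) = √((51/7945 - 23760/17527) - 17980) = √(-187879323/139252015 - 17980) = √(-2503939109023/139252015) = I*√348678566368757431345/139252015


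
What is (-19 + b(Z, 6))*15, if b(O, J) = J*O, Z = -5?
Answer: -735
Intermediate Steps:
(-19 + b(Z, 6))*15 = (-19 + 6*(-5))*15 = (-19 - 30)*15 = -49*15 = -735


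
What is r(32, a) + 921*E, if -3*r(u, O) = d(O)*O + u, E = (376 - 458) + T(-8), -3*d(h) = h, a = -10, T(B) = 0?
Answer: -679694/9 ≈ -75522.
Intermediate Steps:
d(h) = -h/3
E = -82 (E = (376 - 458) + 0 = -82 + 0 = -82)
r(u, O) = -u/3 + O²/9 (r(u, O) = -((-O/3)*O + u)/3 = -(-O²/3 + u)/3 = -(u - O²/3)/3 = -u/3 + O²/9)
r(32, a) + 921*E = (-⅓*32 + (⅑)*(-10)²) + 921*(-82) = (-32/3 + (⅑)*100) - 75522 = (-32/3 + 100/9) - 75522 = 4/9 - 75522 = -679694/9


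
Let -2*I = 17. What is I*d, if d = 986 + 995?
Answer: -33677/2 ≈ -16839.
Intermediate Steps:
I = -17/2 (I = -1/2*17 = -17/2 ≈ -8.5000)
d = 1981
I*d = -17/2*1981 = -33677/2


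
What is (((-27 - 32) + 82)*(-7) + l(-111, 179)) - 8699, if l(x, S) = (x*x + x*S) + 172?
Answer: -16236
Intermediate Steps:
l(x, S) = 172 + x**2 + S*x (l(x, S) = (x**2 + S*x) + 172 = 172 + x**2 + S*x)
(((-27 - 32) + 82)*(-7) + l(-111, 179)) - 8699 = (((-27 - 32) + 82)*(-7) + (172 + (-111)**2 + 179*(-111))) - 8699 = ((-59 + 82)*(-7) + (172 + 12321 - 19869)) - 8699 = (23*(-7) - 7376) - 8699 = (-161 - 7376) - 8699 = -7537 - 8699 = -16236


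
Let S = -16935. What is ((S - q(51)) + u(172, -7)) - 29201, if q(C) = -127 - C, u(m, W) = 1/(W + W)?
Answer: -643413/14 ≈ -45958.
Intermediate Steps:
u(m, W) = 1/(2*W)
((S - q(51)) + u(172, -7)) - 29201 = ((-16935 - (-127 - 1*51)) + (½)/(-7)) - 29201 = ((-16935 - (-127 - 51)) + (½)*(-⅐)) - 29201 = ((-16935 - 1*(-178)) - 1/14) - 29201 = ((-16935 + 178) - 1/14) - 29201 = (-16757 - 1/14) - 29201 = -234599/14 - 29201 = -643413/14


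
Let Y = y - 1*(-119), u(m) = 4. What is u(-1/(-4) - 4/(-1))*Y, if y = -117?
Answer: 8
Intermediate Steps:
Y = 2 (Y = -117 - 1*(-119) = -117 + 119 = 2)
u(-1/(-4) - 4/(-1))*Y = 4*2 = 8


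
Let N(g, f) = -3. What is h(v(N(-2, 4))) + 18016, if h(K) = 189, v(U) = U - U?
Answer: 18205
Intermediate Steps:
v(U) = 0
h(v(N(-2, 4))) + 18016 = 189 + 18016 = 18205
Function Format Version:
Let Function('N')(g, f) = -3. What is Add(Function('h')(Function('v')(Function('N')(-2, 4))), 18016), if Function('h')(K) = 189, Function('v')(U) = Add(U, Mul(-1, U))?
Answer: 18205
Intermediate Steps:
Function('v')(U) = 0
Add(Function('h')(Function('v')(Function('N')(-2, 4))), 18016) = Add(189, 18016) = 18205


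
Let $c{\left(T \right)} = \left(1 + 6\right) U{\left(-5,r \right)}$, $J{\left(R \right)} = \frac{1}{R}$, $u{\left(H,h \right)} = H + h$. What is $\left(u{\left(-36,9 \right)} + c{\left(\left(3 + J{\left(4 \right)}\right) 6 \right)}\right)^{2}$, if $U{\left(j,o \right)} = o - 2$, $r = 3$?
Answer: $400$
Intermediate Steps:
$U{\left(j,o \right)} = -2 + o$ ($U{\left(j,o \right)} = o - 2 = -2 + o$)
$c{\left(T \right)} = 7$ ($c{\left(T \right)} = \left(1 + 6\right) \left(-2 + 3\right) = 7 \cdot 1 = 7$)
$\left(u{\left(-36,9 \right)} + c{\left(\left(3 + J{\left(4 \right)}\right) 6 \right)}\right)^{2} = \left(\left(-36 + 9\right) + 7\right)^{2} = \left(-27 + 7\right)^{2} = \left(-20\right)^{2} = 400$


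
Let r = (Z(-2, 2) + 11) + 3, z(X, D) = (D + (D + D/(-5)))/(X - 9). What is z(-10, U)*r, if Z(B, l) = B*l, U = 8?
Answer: -144/19 ≈ -7.5789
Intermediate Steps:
z(X, D) = 9*D/(5*(-9 + X)) (z(X, D) = (D + (D + D*(-⅕)))/(-9 + X) = (D + (D - D/5))/(-9 + X) = (D + 4*D/5)/(-9 + X) = (9*D/5)/(-9 + X) = 9*D/(5*(-9 + X)))
r = 10 (r = (-2*2 + 11) + 3 = (-4 + 11) + 3 = 7 + 3 = 10)
z(-10, U)*r = ((9/5)*8/(-9 - 10))*10 = ((9/5)*8/(-19))*10 = ((9/5)*8*(-1/19))*10 = -72/95*10 = -144/19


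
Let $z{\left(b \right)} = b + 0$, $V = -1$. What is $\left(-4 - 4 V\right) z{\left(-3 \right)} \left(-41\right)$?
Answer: $0$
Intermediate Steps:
$z{\left(b \right)} = b$
$\left(-4 - 4 V\right) z{\left(-3 \right)} \left(-41\right) = \left(-4 - -4\right) \left(-3\right) \left(-41\right) = \left(-4 + 4\right) \left(-3\right) \left(-41\right) = 0 \left(-3\right) \left(-41\right) = 0 \left(-41\right) = 0$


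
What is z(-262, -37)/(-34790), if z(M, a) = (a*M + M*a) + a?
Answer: -19351/34790 ≈ -0.55622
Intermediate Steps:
z(M, a) = a + 2*M*a (z(M, a) = (M*a + M*a) + a = 2*M*a + a = a + 2*M*a)
z(-262, -37)/(-34790) = -37*(1 + 2*(-262))/(-34790) = -37*(1 - 524)*(-1/34790) = -37*(-523)*(-1/34790) = 19351*(-1/34790) = -19351/34790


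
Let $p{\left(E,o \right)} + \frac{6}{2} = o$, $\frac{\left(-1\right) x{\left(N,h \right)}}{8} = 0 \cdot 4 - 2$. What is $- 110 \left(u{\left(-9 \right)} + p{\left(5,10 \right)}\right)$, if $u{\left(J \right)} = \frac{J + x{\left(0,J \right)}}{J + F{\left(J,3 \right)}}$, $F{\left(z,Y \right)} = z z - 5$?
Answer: $- \frac{52360}{67} \approx -781.49$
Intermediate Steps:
$F{\left(z,Y \right)} = -5 + z^{2}$ ($F{\left(z,Y \right)} = z^{2} - 5 = -5 + z^{2}$)
$x{\left(N,h \right)} = 16$ ($x{\left(N,h \right)} = - 8 \left(0 \cdot 4 - 2\right) = - 8 \left(0 - 2\right) = \left(-8\right) \left(-2\right) = 16$)
$p{\left(E,o \right)} = -3 + o$
$u{\left(J \right)} = \frac{16 + J}{-5 + J + J^{2}}$ ($u{\left(J \right)} = \frac{J + 16}{J + \left(-5 + J^{2}\right)} = \frac{16 + J}{-5 + J + J^{2}}$)
$- 110 \left(u{\left(-9 \right)} + p{\left(5,10 \right)}\right) = - 110 \left(\frac{16 - 9}{-5 - 9 + \left(-9\right)^{2}} + \left(-3 + 10\right)\right) = - 110 \left(\frac{1}{-5 - 9 + 81} \cdot 7 + 7\right) = - 110 \left(\frac{1}{67} \cdot 7 + 7\right) = - 110 \left(\frac{7}{67} + 7\right) = \left(-110\right) \frac{476}{67} = - \frac{52360}{67}$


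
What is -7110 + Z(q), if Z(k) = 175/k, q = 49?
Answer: -49745/7 ≈ -7106.4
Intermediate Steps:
-7110 + Z(q) = -7110 + 175/49 = -7110 + 175*(1/49) = -7110 + 25/7 = -49745/7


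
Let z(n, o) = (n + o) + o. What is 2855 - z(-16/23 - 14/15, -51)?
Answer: 1020727/345 ≈ 2958.6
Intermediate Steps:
z(n, o) = n + 2*o
2855 - z(-16/23 - 14/15, -51) = 2855 - ((-16/23 - 14/15) + 2*(-51)) = 2855 - ((-16*1/23 - 14*1/15) - 102) = 2855 - ((-16/23 - 14/15) - 102) = 2855 - (-562/345 - 102) = 2855 - 1*(-35752/345) = 2855 + 35752/345 = 1020727/345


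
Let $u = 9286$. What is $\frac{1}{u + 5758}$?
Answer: $\frac{1}{15044} \approx 6.6472 \cdot 10^{-5}$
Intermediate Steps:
$\frac{1}{u + 5758} = \frac{1}{9286 + 5758} = \frac{1}{15044}$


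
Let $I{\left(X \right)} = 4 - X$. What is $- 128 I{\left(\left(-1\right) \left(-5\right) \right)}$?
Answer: $128$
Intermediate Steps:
$- 128 I{\left(\left(-1\right) \left(-5\right) \right)} = - 128 \left(4 - \left(-1\right) \left(-5\right)\right) = - 128 \left(4 - 5\right) = \left(-128\right) \left(-1\right) = 128$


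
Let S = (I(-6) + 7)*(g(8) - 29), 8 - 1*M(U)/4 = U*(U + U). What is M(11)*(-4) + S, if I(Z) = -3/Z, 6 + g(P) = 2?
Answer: 6993/2 ≈ 3496.5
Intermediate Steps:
g(P) = -4 (g(P) = -6 + 2 = -4)
M(U) = 32 - 8*U² (M(U) = 32 - 4*U*(U + U) = 32 - 4*U*2*U = 32 - 8*U²)
S = -495/2 (S = (-3/(-6) + 7)*(-4 - 29) = (-3*(-⅙) + 7)*(-33) = (½ + 7)*(-33) = (15/2)*(-33) = -495/2 ≈ -247.50)
M(11)*(-4) + S = (32 - 8*11²)*(-4) - 495/2 = (32 - 8*121)*(-4) - 495/2 = (32 - 968)*(-4) - 495/2 = -936*(-4) - 495/2 = 3744 - 495/2 = 6993/2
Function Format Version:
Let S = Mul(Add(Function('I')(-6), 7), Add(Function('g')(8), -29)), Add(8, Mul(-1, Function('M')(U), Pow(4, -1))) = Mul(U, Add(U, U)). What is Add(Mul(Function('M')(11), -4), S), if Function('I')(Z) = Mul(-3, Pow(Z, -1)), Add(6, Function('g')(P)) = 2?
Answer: Rational(6993, 2) ≈ 3496.5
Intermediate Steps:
Function('g')(P) = -4 (Function('g')(P) = Add(-6, 2) = -4)
Function('M')(U) = Add(32, Mul(-8, Pow(U, 2))) (Function('M')(U) = Add(32, Mul(-4, Mul(U, Add(U, U)))) = Add(32, Mul(-4, Mul(U, Mul(2, U)))) = Add(32, Mul(-4, Mul(2, Pow(U, 2)))) = Add(32, Mul(-8, Pow(U, 2))))
S = Rational(-495, 2) (S = Mul(Add(Mul(-3, Pow(-6, -1)), 7), Add(-4, -29)) = Mul(Add(Mul(-3, Rational(-1, 6)), 7), -33) = Mul(Add(Rational(1, 2), 7), -33) = Mul(Rational(15, 2), -33) = Rational(-495, 2) ≈ -247.50)
Add(Mul(Function('M')(11), -4), S) = Add(Mul(Add(32, Mul(-8, Pow(11, 2))), -4), Rational(-495, 2)) = Add(Mul(Add(32, Mul(-8, 121)), -4), Rational(-495, 2)) = Add(Mul(Add(32, -968), -4), Rational(-495, 2)) = Add(Mul(-936, -4), Rational(-495, 2)) = Add(3744, Rational(-495, 2)) = Rational(6993, 2)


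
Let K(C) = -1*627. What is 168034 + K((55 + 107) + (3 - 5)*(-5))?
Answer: 167407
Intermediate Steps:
K(C) = -627
168034 + K((55 + 107) + (3 - 5)*(-5)) = 168034 - 627 = 167407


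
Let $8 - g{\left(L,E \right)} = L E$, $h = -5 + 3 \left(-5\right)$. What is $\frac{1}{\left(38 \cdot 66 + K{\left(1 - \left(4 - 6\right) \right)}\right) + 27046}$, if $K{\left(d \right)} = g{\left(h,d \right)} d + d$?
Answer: $\frac{1}{29761} \approx 3.3601 \cdot 10^{-5}$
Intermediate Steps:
$h = -20$ ($h = -5 - 15 = -20$)
$g{\left(L,E \right)} = 8 - E L$ ($g{\left(L,E \right)} = 8 - L E = 8 - E L$)
$K{\left(d \right)} = d + d \left(8 + 20 d\right)$ ($K{\left(d \right)} = \left(8 - d \left(-20\right)\right) d + d = \left(8 + 20 d\right) d + d = d \left(8 + 20 d\right) + d = d + d \left(8 + 20 d\right)$)
$\frac{1}{\left(38 \cdot 66 + K{\left(1 - \left(4 - 6\right) \right)}\right) + 27046} = \frac{1}{\left(38 \cdot 66 + \left(1 - \left(4 - 6\right)\right) \left(9 + 20 \left(1 - \left(4 - 6\right)\right)\right)\right) + 27046} = \frac{1}{\left(2508 + \left(1 - \left(4 - 6\right)\right) \left(9 + 20 \left(1 - \left(4 - 6\right)\right)\right)\right) + 27046} = \frac{1}{\left(2508 + \left(1 - -2\right) \left(9 + 20 \left(1 - -2\right)\right)\right) + 27046} = \frac{1}{\left(2508 + \left(1 + 2\right) \left(9 + 20 \left(1 + 2\right)\right)\right) + 27046} = \frac{1}{\left(2508 + 3 \left(9 + 20 \cdot 3\right)\right) + 27046} = \frac{1}{\left(2508 + 3 \left(9 + 60\right)\right) + 27046} = \frac{1}{\left(2508 + 3 \cdot 69\right) + 27046} = \frac{1}{\left(2508 + 207\right) + 27046} = \frac{1}{2715 + 27046} = \frac{1}{29761}$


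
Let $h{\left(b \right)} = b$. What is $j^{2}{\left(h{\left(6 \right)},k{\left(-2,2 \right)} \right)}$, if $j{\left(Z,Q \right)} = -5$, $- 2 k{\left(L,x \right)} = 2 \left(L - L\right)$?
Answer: $25$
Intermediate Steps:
$k{\left(L,x \right)} = 0$ ($k{\left(L,x \right)} = - \frac{2 \left(L - L\right)}{2} = - \frac{2 \cdot 0}{2} = \left(- \frac{1}{2}\right) 0 = 0$)
$j^{2}{\left(h{\left(6 \right)},k{\left(-2,2 \right)} \right)} = \left(-5\right)^{2} = 25$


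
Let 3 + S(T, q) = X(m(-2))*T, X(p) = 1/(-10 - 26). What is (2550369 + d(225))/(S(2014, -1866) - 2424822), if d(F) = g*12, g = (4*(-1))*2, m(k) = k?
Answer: -4173174/3967987 ≈ -1.0517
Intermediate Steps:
g = -8 (g = -4*2 = -8)
X(p) = -1/36 (X(p) = 1/(-36) = -1/36)
S(T, q) = -3 - T/36
d(F) = -96 (d(F) = -8*12 = -96)
(2550369 + d(225))/(S(2014, -1866) - 2424822) = (2550369 - 96)/((-3 - 1/36*2014) - 2424822) = 2550273/((-3 - 1007/18) - 2424822) = 2550273/(-1061/18 - 2424822) = 2550273/(-43647857/18) = 2550273*(-18/43647857) = -4173174/3967987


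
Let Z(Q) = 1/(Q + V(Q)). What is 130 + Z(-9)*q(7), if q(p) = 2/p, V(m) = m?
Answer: 8189/63 ≈ 129.98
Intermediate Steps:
Z(Q) = 1/(2*Q) (Z(Q) = 1/(Q + Q) = 1/(2*Q))
130 + Z(-9)*q(7) = 130 + ((1/2)/(-9))*(2/7) = 130 + ((1/2)*(-1/9))*(2*(1/7)) = 130 - 1/18*2/7 = 130 - 1/63 = 8189/63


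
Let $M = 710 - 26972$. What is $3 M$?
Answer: $-78786$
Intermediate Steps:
$M = -26262$
$3 M = 3 \left(-26262\right) = -78786$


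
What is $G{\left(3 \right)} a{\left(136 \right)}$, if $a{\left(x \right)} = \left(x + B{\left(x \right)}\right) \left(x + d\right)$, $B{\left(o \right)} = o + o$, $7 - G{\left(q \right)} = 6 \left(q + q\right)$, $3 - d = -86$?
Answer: $-2662200$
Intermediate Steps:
$d = 89$ ($d = 3 - -86 = 3 + 86 = 89$)
$G{\left(q \right)} = 7 - 12 q$ ($G{\left(q \right)} = 7 - 6 \left(q + q\right) = 7 - 6 \cdot 2 q = 7 - 12 q$)
$B{\left(o \right)} = 2 o$
$a{\left(x \right)} = 3 x \left(89 + x\right)$ ($a{\left(x \right)} = \left(x + 2 x\right) \left(x + 89\right) = 3 x \left(89 + x\right)$)
$G{\left(3 \right)} a{\left(136 \right)} = \left(7 - 36\right) 3 \cdot 136 \left(89 + 136\right) = \left(7 - 36\right) 3 \cdot 136 \cdot 225 = \left(-29\right) 91800 = -2662200$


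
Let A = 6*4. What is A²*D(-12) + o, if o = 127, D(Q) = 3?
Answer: 1855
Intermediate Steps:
A = 24
A²*D(-12) + o = 24²*3 + 127 = 576*3 + 127 = 1728 + 127 = 1855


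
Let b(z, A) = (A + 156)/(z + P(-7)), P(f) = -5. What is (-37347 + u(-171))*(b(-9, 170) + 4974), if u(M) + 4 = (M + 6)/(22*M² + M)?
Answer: -277489355963210/1500639 ≈ -1.8491e+8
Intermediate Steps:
u(M) = -4 + (6 + M)/(M + 22*M²) (u(M) = -4 + (M + 6)/(22*M² + M) = -4 + (6 + M)/(M + 22*M²))
b(z, A) = (156 + A)/(-5 + z) (b(z, A) = (A + 156)/(z - 5) = (156 + A)/(-5 + z))
(-37347 + u(-171))*(b(-9, 170) + 4974) = (-37347 + (6 - 88*(-171)² - 3*(-171))/((-171)*(1 + 22*(-171))))*((156 + 170)/(-5 - 9) + 4974) = (-37347 - (6 - 88*29241 + 513)/(171*(1 - 3762)))*(326/(-14) + 4974) = (-37347 - 1/171*(6 - 2573208 + 513)/(-3761))*(-1/14*326 + 4974) = (-37347 - 1/171*(-1/3761)*(-2572689))*(-163/7 + 4974) = (-37347 - 857563/214377)*(34655/7) = -8007195382/214377*34655/7 = -277489355963210/1500639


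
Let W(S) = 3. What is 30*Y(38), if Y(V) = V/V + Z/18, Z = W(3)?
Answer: 35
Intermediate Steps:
Z = 3
Y(V) = 7/6 (Y(V) = V/V + 3/18 = 1 + 3*(1/18) = 1 + 1/6 = 7/6)
30*Y(38) = 30*(7/6) = 35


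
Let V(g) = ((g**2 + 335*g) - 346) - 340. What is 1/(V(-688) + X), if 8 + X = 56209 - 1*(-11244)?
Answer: 1/309623 ≈ 3.2297e-6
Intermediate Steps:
X = 67445 (X = -8 + (56209 - 1*(-11244)) = -8 + (56209 + 11244) = -8 + 67453 = 67445)
V(g) = -686 + g**2 + 335*g (V(g) = (-346 + g**2 + 335*g) - 340 = -686 + g**2 + 335*g)
1/(V(-688) + X) = 1/((-686 + (-688)**2 + 335*(-688)) + 67445) = 1/((-686 + 473344 - 230480) + 67445) = 1/(242178 + 67445) = 1/309623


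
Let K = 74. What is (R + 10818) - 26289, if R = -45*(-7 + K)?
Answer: -18486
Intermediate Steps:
R = -3015 (R = -45*(-7 + 74) = -45*67 = -3015)
(R + 10818) - 26289 = (-3015 + 10818) - 26289 = 7803 - 26289 = -18486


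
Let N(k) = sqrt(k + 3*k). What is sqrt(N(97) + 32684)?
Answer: sqrt(32684 + 2*sqrt(97)) ≈ 180.84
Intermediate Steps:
N(k) = 2*sqrt(k) (N(k) = sqrt(4*k) = 2*sqrt(k))
sqrt(N(97) + 32684) = sqrt(2*sqrt(97) + 32684) = sqrt(32684 + 2*sqrt(97))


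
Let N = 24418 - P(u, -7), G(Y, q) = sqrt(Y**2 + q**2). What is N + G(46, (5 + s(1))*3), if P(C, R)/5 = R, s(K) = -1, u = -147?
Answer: 24453 + 2*sqrt(565) ≈ 24501.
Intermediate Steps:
P(C, R) = 5*R
N = 24453 (N = 24418 - 5*(-7) = 24418 - 1*(-35) = 24418 + 35 = 24453)
N + G(46, (5 + s(1))*3) = 24453 + sqrt(46**2 + ((5 - 1)*3)**2) = 24453 + sqrt(2116 + (4*3)**2) = 24453 + sqrt(2116 + 12**2) = 24453 + sqrt(2116 + 144) = 24453 + sqrt(2260) = 24453 + 2*sqrt(565)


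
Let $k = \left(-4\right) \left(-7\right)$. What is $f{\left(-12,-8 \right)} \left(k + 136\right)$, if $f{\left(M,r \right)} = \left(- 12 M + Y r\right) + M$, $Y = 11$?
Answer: $7216$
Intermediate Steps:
$k = 28$
$f{\left(M,r \right)} = - 11 M + 11 r$ ($f{\left(M,r \right)} = \left(- 12 M + 11 r\right) + M = - 11 M + 11 r$)
$f{\left(-12,-8 \right)} \left(k + 136\right) = \left(\left(-11\right) \left(-12\right) + 11 \left(-8\right)\right) \left(28 + 136\right) = \left(132 - 88\right) 164 = 44 \cdot 164 = 7216$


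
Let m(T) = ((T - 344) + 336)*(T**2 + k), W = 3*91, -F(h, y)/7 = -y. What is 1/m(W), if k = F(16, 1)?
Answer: 1/19752040 ≈ 5.0628e-8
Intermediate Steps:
F(h, y) = 7*y (F(h, y) = -(-7)*y = 7*y)
k = 7 (k = 7*1 = 7)
W = 273
m(T) = (-8 + T)*(7 + T**2) (m(T) = ((T - 344) + 336)*(T**2 + 7) = ((-344 + T) + 336)*(7 + T**2) = (-8 + T)*(7 + T**2))
1/m(W) = 1/(-56 + 273**3 - 8*273**2 + 7*273) = 1/(-56 + 20346417 - 8*74529 + 1911) = 1/(-56 + 20346417 - 596232 + 1911) = 1/19752040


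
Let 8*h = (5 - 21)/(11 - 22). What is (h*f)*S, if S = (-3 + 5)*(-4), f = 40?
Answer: -640/11 ≈ -58.182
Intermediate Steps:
h = 2/11 (h = ((5 - 21)/(11 - 22))/8 = (-16/(-11))/8 = (-16*(-1/11))/8 = (1/8)*(16/11) = 2/11 ≈ 0.18182)
S = -8 (S = 2*(-4) = -8)
(h*f)*S = ((2/11)*40)*(-8) = (80/11)*(-8) = -640/11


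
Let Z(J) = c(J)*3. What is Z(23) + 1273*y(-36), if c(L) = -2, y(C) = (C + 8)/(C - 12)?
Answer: 8839/12 ≈ 736.58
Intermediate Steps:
y(C) = (8 + C)/(-12 + C)
Z(J) = -6 (Z(J) = -2*3 = -6)
Z(23) + 1273*y(-36) = -6 + 1273*((8 - 36)/(-12 - 36)) = -6 + 1273*(-28/(-48)) = -6 + 1273*(-1/48*(-28)) = -6 + 1273*(7/12) = -6 + 8911/12 = 8839/12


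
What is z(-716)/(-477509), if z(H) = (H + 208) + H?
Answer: 1224/477509 ≈ 0.0025633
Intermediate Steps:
z(H) = 208 + 2*H (z(H) = (208 + H) + H = 208 + 2*H)
z(-716)/(-477509) = (208 + 2*(-716))/(-477509) = (208 - 1432)*(-1/477509) = -1224*(-1/477509) = 1224/477509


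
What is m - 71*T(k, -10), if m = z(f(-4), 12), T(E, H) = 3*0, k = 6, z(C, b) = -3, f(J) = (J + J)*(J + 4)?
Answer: -3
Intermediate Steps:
f(J) = 2*J*(4 + J) (f(J) = (2*J)*(4 + J) = 2*J*(4 + J))
T(E, H) = 0
m = -3
m - 71*T(k, -10) = -3 - 71*0 = -3 + 0 = -3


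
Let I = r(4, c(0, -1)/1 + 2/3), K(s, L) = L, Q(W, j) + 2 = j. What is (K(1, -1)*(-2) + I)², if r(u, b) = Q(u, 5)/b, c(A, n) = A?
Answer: 169/4 ≈ 42.250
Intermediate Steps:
Q(W, j) = -2 + j
r(u, b) = 3/b (r(u, b) = (-2 + 5)/b = 3/b)
I = 9/2 (I = 3/(0/1 + 2/3) = 3/(0*1 + 2*(⅓)) = 3/(0 + ⅔) = 3/(⅔) = 3*(3/2) = 9/2 ≈ 4.5000)
(K(1, -1)*(-2) + I)² = (-1*(-2) + 9/2)² = (2 + 9/2)² = (13/2)² = 169/4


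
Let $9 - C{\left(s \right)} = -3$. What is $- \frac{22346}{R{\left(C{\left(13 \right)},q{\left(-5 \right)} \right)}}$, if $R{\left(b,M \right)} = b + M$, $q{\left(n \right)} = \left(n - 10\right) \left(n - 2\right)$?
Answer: $- \frac{22346}{117} \approx -190.99$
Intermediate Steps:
$C{\left(s \right)} = 12$ ($C{\left(s \right)} = 9 - -3 = 9 + 3 = 12$)
$q{\left(n \right)} = \left(-10 + n\right) \left(-2 + n\right)$
$R{\left(b,M \right)} = M + b$
$- \frac{22346}{R{\left(C{\left(13 \right)},q{\left(-5 \right)} \right)}} = - \frac{22346}{\left(20 + \left(-5\right)^{2} - -60\right) + 12} = - \frac{22346}{\left(20 + 25 + 60\right) + 12} = - \frac{22346}{105 + 12} = - \frac{22346}{117}$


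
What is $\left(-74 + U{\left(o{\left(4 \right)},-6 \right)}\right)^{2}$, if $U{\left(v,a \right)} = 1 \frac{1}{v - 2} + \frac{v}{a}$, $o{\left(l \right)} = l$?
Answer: $\frac{198025}{36} \approx 5500.7$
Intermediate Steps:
$U{\left(v,a \right)} = \frac{1}{-2 + v} + \frac{v}{a}$ ($U{\left(v,a \right)} = 1 \frac{1}{v - 2} + \frac{v}{a} = 1 \frac{1}{-2 + v} + \frac{v}{a} = \frac{1}{-2 + v} + \frac{v}{a}$)
$\left(-74 + U{\left(o{\left(4 \right)},-6 \right)}\right)^{2} = \left(-74 + \frac{-6 + 4^{2} - 8}{\left(-6\right) \left(-2 + 4\right)}\right)^{2} = \left(-74 - \frac{-6 + 16 - 8}{6 \cdot 2}\right)^{2} = \left(-74 - \frac{1}{12} \cdot 2\right)^{2} = \left(-74 - \frac{1}{6}\right)^{2} = \left(- \frac{445}{6}\right)^{2} = \frac{198025}{36}$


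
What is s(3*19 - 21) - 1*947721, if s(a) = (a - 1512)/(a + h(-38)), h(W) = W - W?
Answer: -947762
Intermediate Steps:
h(W) = 0
s(a) = (-1512 + a)/a (s(a) = (a - 1512)/(a + 0) = (-1512 + a)/a)
s(3*19 - 21) - 1*947721 = (-1512 + (3*19 - 21))/(3*19 - 21) - 1*947721 = (-1512 + (57 - 21))/(57 - 21) - 947721 = (-1512 + 36)/36 - 947721 = (1/36)*(-1476) - 947721 = -41 - 947721 = -947762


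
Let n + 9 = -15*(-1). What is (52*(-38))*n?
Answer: -11856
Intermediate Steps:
n = 6 (n = -9 - 15*(-1) = -9 + 15 = 6)
(52*(-38))*n = (52*(-38))*6 = -1976*6 = -11856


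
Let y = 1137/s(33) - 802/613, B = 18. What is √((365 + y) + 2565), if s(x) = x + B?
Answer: √320468915883/10421 ≈ 54.323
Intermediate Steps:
s(x) = 18 + x (s(x) = x + 18 = 18 + x)
y = 218693/10421 (y = 1137/(18 + 33) - 802/613 = 1137/51 - 802*1/613 = 1137*(1/51) - 802/613 = 379/17 - 802/613 = 218693/10421 ≈ 20.986)
√((365 + y) + 2565) = √((365 + 218693/10421) + 2565) = √(4022358/10421 + 2565) = √(30752223/10421) = √320468915883/10421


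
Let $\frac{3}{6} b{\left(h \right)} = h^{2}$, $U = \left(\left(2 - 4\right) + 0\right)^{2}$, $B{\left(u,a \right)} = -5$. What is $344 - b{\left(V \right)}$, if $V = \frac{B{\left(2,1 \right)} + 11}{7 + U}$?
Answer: $\frac{41552}{121} \approx 343.4$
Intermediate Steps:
$U = 4$ ($U = \left(\left(2 - 4\right) + 0\right)^{2} = \left(-2 + 0\right)^{2} = \left(-2\right)^{2} = 4$)
$V = \frac{6}{11}$ ($V = \frac{-5 + 11}{7 + 4} = \frac{6}{11} \approx 0.54545$)
$b{\left(h \right)} = 2 h^{2}$
$344 - b{\left(V \right)} = 344 - 2 \left(\frac{6}{11}\right)^{2} = 344 - 2 \cdot \frac{36}{121} = 344 - \frac{72}{121} = \frac{41552}{121}$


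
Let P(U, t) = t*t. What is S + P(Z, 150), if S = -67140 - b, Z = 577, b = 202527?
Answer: -247167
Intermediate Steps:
P(U, t) = t²
S = -269667 (S = -67140 - 1*202527 = -67140 - 202527 = -269667)
S + P(Z, 150) = -269667 + 150² = -269667 + 22500 = -247167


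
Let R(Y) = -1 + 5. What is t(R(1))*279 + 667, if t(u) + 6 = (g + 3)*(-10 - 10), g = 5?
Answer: -45647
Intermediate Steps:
R(Y) = 4
t(u) = -166 (t(u) = -6 + (5 + 3)*(-10 - 10) = -6 + 8*(-20) = -6 - 160 = -166)
t(R(1))*279 + 667 = -166*279 + 667 = -46314 + 667 = -45647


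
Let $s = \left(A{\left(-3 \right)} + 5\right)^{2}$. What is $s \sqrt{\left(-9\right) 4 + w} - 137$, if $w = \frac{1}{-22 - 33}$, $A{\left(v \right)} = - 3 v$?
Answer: $-137 + \frac{196 i \sqrt{108955}}{55} \approx -137.0 + 1176.3 i$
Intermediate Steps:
$w = - \frac{1}{55}$ ($w = \frac{1}{-55} = - \frac{1}{55} \approx -0.018182$)
$s = 196$ ($s = \left(\left(-3\right) \left(-3\right) + 5\right)^{2} = \left(9 + 5\right)^{2} = 14^{2} = 196$)
$s \sqrt{\left(-9\right) 4 + w} - 137 = 196 \sqrt{\left(-9\right) 4 - \frac{1}{55}} - 137 = 196 \sqrt{-36 - \frac{1}{55}} - 137 = 196 \sqrt{- \frac{1981}{55}} - 137 = 196 \frac{i \sqrt{108955}}{55} - 137 = \frac{196 i \sqrt{108955}}{55} - 137 = -137 + \frac{196 i \sqrt{108955}}{55}$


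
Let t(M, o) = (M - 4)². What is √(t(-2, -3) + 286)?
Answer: √322 ≈ 17.944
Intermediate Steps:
t(M, o) = (-4 + M)²
√(t(-2, -3) + 286) = √((-4 - 2)² + 286) = √((-6)² + 286) = √(36 + 286) = √322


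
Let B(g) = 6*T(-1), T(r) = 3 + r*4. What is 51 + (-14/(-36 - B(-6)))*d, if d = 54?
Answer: 381/5 ≈ 76.200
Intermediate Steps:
T(r) = 3 + 4*r
B(g) = -6 (B(g) = 6*(3 + 4*(-1)) = 6*(3 - 4) = 6*(-1) = -6)
51 + (-14/(-36 - B(-6)))*d = 51 - 14/(-36 - 1*(-6))*54 = 51 - 14/(-36 + 6)*54 = 51 - 14/(-30)*54 = 51 - 14*(-1/30)*54 = 51 + (7/15)*54 = 51 + 126/5 = 381/5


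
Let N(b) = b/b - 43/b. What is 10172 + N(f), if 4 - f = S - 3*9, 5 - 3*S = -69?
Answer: 193158/19 ≈ 10166.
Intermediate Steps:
S = 74/3 (S = 5/3 - ⅓*(-69) = 5/3 + 23 = 74/3 ≈ 24.667)
f = 19/3 (f = 4 - (74/3 - 3*9) = 4 - (74/3 - 27) = 4 - 1*(-7/3) = 4 + 7/3 = 19/3 ≈ 6.3333)
N(b) = 1 - 43/b
10172 + N(f) = 10172 + (-43 + 19/3)/(19/3) = 10172 + (3/19)*(-110/3) = 10172 - 110/19 = 193158/19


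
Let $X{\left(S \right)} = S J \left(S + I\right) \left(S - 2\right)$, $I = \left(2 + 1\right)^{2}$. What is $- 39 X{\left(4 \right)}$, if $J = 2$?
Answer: $-8112$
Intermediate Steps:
$I = 9$ ($I = 3^{2} = 9$)
$X{\left(S \right)} = 2 S \left(-2 + S\right) \left(9 + S\right)$ ($X{\left(S \right)} = S 2 \left(S + 9\right) \left(S - 2\right) = 2 S \left(9 + S\right) \left(-2 + S\right) = 2 S \left(-2 + S\right) \left(9 + S\right)$)
$- 39 X{\left(4 \right)} = - 39 \cdot 2 \cdot 4 \left(-18 + 4^{2} + 7 \cdot 4\right) = - 39 \cdot 2 \cdot 4 \left(-18 + 16 + 28\right) = - 39 \cdot 2 \cdot 4 \cdot 26 = \left(-39\right) 208 = -8112$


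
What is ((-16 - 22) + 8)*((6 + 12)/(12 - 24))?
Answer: 45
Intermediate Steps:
((-16 - 22) + 8)*((6 + 12)/(12 - 24)) = (-38 + 8)*(18/(-12)) = -540*(-1)/12 = -30*(-3/2) = 45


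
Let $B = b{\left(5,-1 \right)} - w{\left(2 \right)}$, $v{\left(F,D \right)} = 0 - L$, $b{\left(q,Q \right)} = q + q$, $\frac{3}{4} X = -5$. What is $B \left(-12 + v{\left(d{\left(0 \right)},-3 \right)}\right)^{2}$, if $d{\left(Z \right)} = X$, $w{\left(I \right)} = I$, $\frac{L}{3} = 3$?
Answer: $3528$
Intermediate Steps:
$L = 9$ ($L = 3 \cdot 3 = 9$)
$X = - \frac{20}{3}$ ($X = \frac{4}{3} \left(-5\right) = - \frac{20}{3} \approx -6.6667$)
$d{\left(Z \right)} = - \frac{20}{3}$
$b{\left(q,Q \right)} = 2 q$
$v{\left(F,D \right)} = -9$ ($v{\left(F,D \right)} = 0 - 9 = -9$)
$B = 8$ ($B = 2 \cdot 5 - 2 = 10 - 2 = 8$)
$B \left(-12 + v{\left(d{\left(0 \right)},-3 \right)}\right)^{2} = 8 \left(-12 - 9\right)^{2} = 8 \left(-21\right)^{2} = 8 \cdot 441 = 3528$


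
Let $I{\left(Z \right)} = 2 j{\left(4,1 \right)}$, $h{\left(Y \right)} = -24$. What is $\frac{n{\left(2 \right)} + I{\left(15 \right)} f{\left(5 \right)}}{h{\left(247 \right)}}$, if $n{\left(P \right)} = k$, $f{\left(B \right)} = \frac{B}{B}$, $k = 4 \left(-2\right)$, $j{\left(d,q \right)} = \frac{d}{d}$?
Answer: $\frac{1}{4} \approx 0.25$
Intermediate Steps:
$j{\left(d,q \right)} = 1$
$k = -8$
$f{\left(B \right)} = 1$
$n{\left(P \right)} = -8$
$I{\left(Z \right)} = 2$ ($I{\left(Z \right)} = 2 \cdot 1 = 2$)
$\frac{n{\left(2 \right)} + I{\left(15 \right)} f{\left(5 \right)}}{h{\left(247 \right)}} = \frac{-8 + 2 \cdot 1}{-24} = \left(-8 + 2\right) \left(- \frac{1}{24}\right) = \left(-6\right) \left(- \frac{1}{24}\right) = \frac{1}{4}$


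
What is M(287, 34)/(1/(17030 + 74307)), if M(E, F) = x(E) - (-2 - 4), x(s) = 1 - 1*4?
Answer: 274011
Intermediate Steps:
x(s) = -3 (x(s) = 1 - 4 = -3)
M(E, F) = 3 (M(E, F) = -3 - (-2 - 4) = -3 - (-6) = -3 - 1*(-6) = -3 + 6 = 3)
M(287, 34)/(1/(17030 + 74307)) = 3/(1/(17030 + 74307)) = 3/(1/91337) = 3*91337 = 274011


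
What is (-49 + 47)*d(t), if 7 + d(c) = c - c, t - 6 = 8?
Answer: 14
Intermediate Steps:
t = 14 (t = 6 + 8 = 14)
d(c) = -7 (d(c) = -7 + (c - c) = -7 + 0 = -7)
(-49 + 47)*d(t) = (-49 + 47)*(-7) = -2*(-7) = 14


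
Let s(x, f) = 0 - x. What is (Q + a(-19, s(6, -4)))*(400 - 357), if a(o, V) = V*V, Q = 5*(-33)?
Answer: -5547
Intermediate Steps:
Q = -165
s(x, f) = -x
a(o, V) = V**2
(Q + a(-19, s(6, -4)))*(400 - 357) = (-165 + (-1*6)**2)*(400 - 357) = (-165 + (-6)**2)*43 = (-165 + 36)*43 = -129*43 = -5547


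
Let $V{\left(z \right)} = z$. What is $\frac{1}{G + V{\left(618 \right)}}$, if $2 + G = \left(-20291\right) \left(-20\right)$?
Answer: $\frac{1}{406436} \approx 2.4604 \cdot 10^{-6}$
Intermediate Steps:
$G = 405818$ ($G = -2 - -405820 = -2 + 405820 = 405818$)
$\frac{1}{G + V{\left(618 \right)}} = \frac{1}{405818 + 618} = \frac{1}{406436}$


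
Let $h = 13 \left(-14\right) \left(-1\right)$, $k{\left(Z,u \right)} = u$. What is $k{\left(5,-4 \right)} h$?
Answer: $-728$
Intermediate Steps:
$h = 182$ ($h = \left(-182\right) \left(-1\right) = 182$)
$k{\left(5,-4 \right)} h = \left(-4\right) 182 = -728$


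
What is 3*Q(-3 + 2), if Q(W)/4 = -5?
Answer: -60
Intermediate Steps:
Q(W) = -20 (Q(W) = 4*(-5) = -20)
3*Q(-3 + 2) = 3*(-20) = -60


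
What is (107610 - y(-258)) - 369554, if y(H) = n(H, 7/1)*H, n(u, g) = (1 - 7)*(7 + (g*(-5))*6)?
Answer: 52300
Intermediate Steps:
n(u, g) = -42 + 180*g (n(u, g) = -6*(7 - 5*g*6) = -6*(7 - 30*g) = -42 + 180*g)
y(H) = 1218*H (y(H) = (-42 + 180*(7/1))*H = (-42 + 180*(7*1))*H = (-42 + 180*7)*H = (-42 + 1260)*H = 1218*H)
(107610 - y(-258)) - 369554 = (107610 - 1218*(-258)) - 369554 = (107610 - 1*(-314244)) - 369554 = (107610 + 314244) - 369554 = 421854 - 369554 = 52300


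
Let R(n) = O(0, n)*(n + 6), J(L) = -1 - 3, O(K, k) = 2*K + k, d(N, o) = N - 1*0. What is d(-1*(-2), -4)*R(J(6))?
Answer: -16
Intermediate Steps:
d(N, o) = N (d(N, o) = N + 0 = N)
O(K, k) = k + 2*K
J(L) = -4
R(n) = n*(6 + n) (R(n) = (n + 2*0)*(n + 6) = (n + 0)*(6 + n) = n*(6 + n))
d(-1*(-2), -4)*R(J(6)) = (-1*(-2))*(-4*(6 - 4)) = 2*(-4*2) = 2*(-8) = -16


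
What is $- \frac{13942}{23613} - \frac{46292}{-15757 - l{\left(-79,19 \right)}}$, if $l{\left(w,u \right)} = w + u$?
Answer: $\frac{874245422}{370653261} \approx 2.3587$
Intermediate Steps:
$l{\left(w,u \right)} = u + w$
$- \frac{13942}{23613} - \frac{46292}{-15757 - l{\left(-79,19 \right)}} = - \frac{13942}{23613} - \frac{46292}{-15757 - \left(19 - 79\right)} = \left(-13942\right) \frac{1}{23613} - \frac{46292}{-15757 - -60} = - \frac{13942}{23613} - \frac{46292}{-15757 + 60} = - \frac{13942}{23613} - \frac{46292}{-15697} = - \frac{13942}{23613} - - \frac{46292}{15697} = - \frac{13942}{23613} + \frac{46292}{15697} = \frac{874245422}{370653261}$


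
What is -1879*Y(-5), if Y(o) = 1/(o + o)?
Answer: 1879/10 ≈ 187.90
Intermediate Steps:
Y(o) = 1/(2*o)
-1879*Y(-5) = -1879/(2*(-5)) = -1879*(-1)/(2*5) = -1879*(-⅒) = 1879/10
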